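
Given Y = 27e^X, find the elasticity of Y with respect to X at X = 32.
Elasticity = 32

Elasticity = (dY/dX) · (X/Y)

dY/dX = 27·e^X
At X = 32: dY/dX = 27·e^32, Y = 27·e^32

Elasticity = (27·e^32) · (32 / (27·e^32)) = 32

Interpretation: for a small percentage change in X, the percentage change in Y is approximately 32.00 times as large.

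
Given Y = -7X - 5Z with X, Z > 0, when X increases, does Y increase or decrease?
Y decreases

Taking the partial derivative:
∂Y/∂X = -7

∂Y/∂X = -7 < 0 (assuming positive values)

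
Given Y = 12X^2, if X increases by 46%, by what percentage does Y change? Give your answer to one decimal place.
113.2%

For Y = 12X^2:
If X → X(1 + 0.46)
Then Y → Y · (1 + 0.46)^2
     = Y · 2.1316

Percentage change = ((1 + 0.46)^2 − 1) × 100% ≈ 113.2%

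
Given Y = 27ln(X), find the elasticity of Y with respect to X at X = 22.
Elasticity = 1/ln(22) ≈ 0.3235

Elasticity = (dY/dX) · (X/Y)

dY/dX = 27/X
At X = 22: dY/dX = 27/22, Y = 27·ln(22)

Elasticity = (27/22) · (22 / (27·ln(22))) = 1/ln(22) ≈ 0.3235

Interpretation: for a small percentage change in X, the percentage change in Y is approximately 0.32 times as large.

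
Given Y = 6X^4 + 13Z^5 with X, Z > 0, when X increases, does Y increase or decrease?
Y increases

Taking the partial derivative:
∂Y/∂X = 24X^3

∂Y/∂X = 24X^3 > 0 (assuming positive values)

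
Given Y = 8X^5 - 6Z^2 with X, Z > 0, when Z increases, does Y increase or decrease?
Y decreases

Taking the partial derivative:
∂Y/∂Z = -12Z

∂Y/∂Z = -12Z < 0 (assuming positive values)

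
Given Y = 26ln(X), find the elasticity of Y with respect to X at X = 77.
Elasticity = 1/ln(77) ≈ 0.2302

Elasticity = (dY/dX) · (X/Y)

dY/dX = 26/X
At X = 77: dY/dX = 26/77, Y = 26·ln(77)

Elasticity = (26/77) · (77 / (26·ln(77))) = 1/ln(77) ≈ 0.2302

Interpretation: for a small percentage change in X, the percentage change in Y is approximately 0.23 times as large.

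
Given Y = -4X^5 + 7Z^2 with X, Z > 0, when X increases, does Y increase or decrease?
Y decreases

Taking the partial derivative:
∂Y/∂X = -20X^4

∂Y/∂X = -20X^4 < 0 (assuming positive values)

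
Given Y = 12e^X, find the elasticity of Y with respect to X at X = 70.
Elasticity = 70

Elasticity = (dY/dX) · (X/Y)

dY/dX = 12·e^X
At X = 70: dY/dX = 12·e^70, Y = 12·e^70

Elasticity = (12·e^70) · (70 / (12·e^70)) = 70

Interpretation: for a small percentage change in X, the percentage change in Y is approximately 70.00 times as large.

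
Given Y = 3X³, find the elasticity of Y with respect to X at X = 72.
Elasticity = 3

Elasticity = (dY/dX) · (X/Y)

dY/dX = 9·X²
At X = 72: dY/dX = 46656, Y = 1119744

Elasticity = 46656 · (72 / 1119744) = 3

Interpretation: for a small percentage change in X, the percentage change in Y is approximately 3.00 times as large.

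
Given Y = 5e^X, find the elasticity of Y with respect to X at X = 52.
Elasticity = 52

Elasticity = (dY/dX) · (X/Y)

dY/dX = 5·e^X
At X = 52: dY/dX = 5·e^52, Y = 5·e^52

Elasticity = (5·e^52) · (52 / (5·e^52)) = 52

Interpretation: for a small percentage change in X, the percentage change in Y is approximately 52.00 times as large.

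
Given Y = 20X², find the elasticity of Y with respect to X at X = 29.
Elasticity = 2

Elasticity = (dY/dX) · (X/Y)

dY/dX = 40·X
At X = 29: dY/dX = 1160, Y = 16820

Elasticity = 1160 · (29 / 16820) = 2

Interpretation: for a small percentage change in X, the percentage change in Y is approximately 2.00 times as large.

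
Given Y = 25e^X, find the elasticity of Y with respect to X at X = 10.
Elasticity = 10

Elasticity = (dY/dX) · (X/Y)

dY/dX = 25·e^X
At X = 10: dY/dX = 25·e^10, Y = 25·e^10

Elasticity = (25·e^10) · (10 / (25·e^10)) = 10

Interpretation: for a small percentage change in X, the percentage change in Y is approximately 10.00 times as large.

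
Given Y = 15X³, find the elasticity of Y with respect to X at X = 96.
Elasticity = 3

Elasticity = (dY/dX) · (X/Y)

dY/dX = 45·X²
At X = 96: dY/dX = 414720, Y = 13271040

Elasticity = 414720 · (96 / 13271040) = 3

Interpretation: for a small percentage change in X, the percentage change in Y is approximately 3.00 times as large.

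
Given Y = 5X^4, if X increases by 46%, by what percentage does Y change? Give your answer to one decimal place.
354.4%

For Y = 5X^4:
If X → X(1 + 0.46)
Then Y → Y · (1 + 0.46)^4
     ≈ Y · 4.5437

Percentage change = ((1 + 0.46)^4 − 1) × 100% ≈ 354.4%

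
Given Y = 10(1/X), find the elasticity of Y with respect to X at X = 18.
Elasticity = -1

Elasticity = (dY/dX) · (X/Y)

dY/dX = -10/X²
At X = 18: dY/dX = -5/162, Y = 5/9

Elasticity = (-5/162) · (18 / (5/9)) = -1

Interpretation: for a small percentage change in X, the percentage change in Y is approximately -1.00 times as large.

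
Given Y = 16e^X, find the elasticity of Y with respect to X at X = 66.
Elasticity = 66

Elasticity = (dY/dX) · (X/Y)

dY/dX = 16·e^X
At X = 66: dY/dX = 16·e^66, Y = 16·e^66

Elasticity = (16·e^66) · (66 / (16·e^66)) = 66

Interpretation: for a small percentage change in X, the percentage change in Y is approximately 66.00 times as large.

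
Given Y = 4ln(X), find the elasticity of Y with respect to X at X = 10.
Elasticity = 1/ln(10) ≈ 0.4343

Elasticity = (dY/dX) · (X/Y)

dY/dX = 4/X
At X = 10: dY/dX = 2/5, Y = 4·ln(10)

Elasticity = (2/5) · (10 / (4·ln(10))) = 1/ln(10) ≈ 0.4343

Interpretation: for a small percentage change in X, the percentage change in Y is approximately 0.43 times as large.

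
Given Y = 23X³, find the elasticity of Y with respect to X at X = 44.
Elasticity = 3

Elasticity = (dY/dX) · (X/Y)

dY/dX = 69·X²
At X = 44: dY/dX = 133584, Y = 1959232

Elasticity = 133584 · (44 / 1959232) = 3

Interpretation: for a small percentage change in X, the percentage change in Y is approximately 3.00 times as large.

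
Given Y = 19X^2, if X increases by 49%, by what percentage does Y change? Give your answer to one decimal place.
122.0%

For Y = 19X^2:
If X → X(1 + 0.49)
Then Y → Y · (1 + 0.49)^2
     = Y · 2.2201

Percentage change = ((1 + 0.49)^2 − 1) × 100% ≈ 122.0%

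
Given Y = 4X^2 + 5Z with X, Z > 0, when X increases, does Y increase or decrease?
Y increases

Taking the partial derivative:
∂Y/∂X = 8X

∂Y/∂X = 8X > 0 (assuming positive values)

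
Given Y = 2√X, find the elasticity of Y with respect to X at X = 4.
Elasticity = 1/2

Elasticity = (dY/dX) · (X/Y)

dY/dX = 1/√X
At X = 4: dY/dX = 1/2, Y = 4

Elasticity = (1/2) · (4 / 4) = 1/2

Interpretation: for a small percentage change in X, the percentage change in Y is approximately 0.50 times as large.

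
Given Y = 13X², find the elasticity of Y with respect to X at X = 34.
Elasticity = 2

Elasticity = (dY/dX) · (X/Y)

dY/dX = 26·X
At X = 34: dY/dX = 884, Y = 15028

Elasticity = 884 · (34 / 15028) = 2

Interpretation: for a small percentage change in X, the percentage change in Y is approximately 2.00 times as large.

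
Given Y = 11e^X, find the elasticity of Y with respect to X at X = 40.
Elasticity = 40

Elasticity = (dY/dX) · (X/Y)

dY/dX = 11·e^X
At X = 40: dY/dX = 11·e^40, Y = 11·e^40

Elasticity = (11·e^40) · (40 / (11·e^40)) = 40

Interpretation: for a small percentage change in X, the percentage change in Y is approximately 40.00 times as large.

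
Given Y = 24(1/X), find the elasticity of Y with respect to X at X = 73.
Elasticity = -1

Elasticity = (dY/dX) · (X/Y)

dY/dX = -24/X²
At X = 73: dY/dX = -24/5329, Y = 24/73

Elasticity = (-24/5329) · (73 / (24/73)) = -1

Interpretation: for a small percentage change in X, the percentage change in Y is approximately -1.00 times as large.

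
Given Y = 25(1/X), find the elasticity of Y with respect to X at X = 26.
Elasticity = -1

Elasticity = (dY/dX) · (X/Y)

dY/dX = -25/X²
At X = 26: dY/dX = -25/676, Y = 25/26

Elasticity = (-25/676) · (26 / (25/26)) = -1

Interpretation: for a small percentage change in X, the percentage change in Y is approximately -1.00 times as large.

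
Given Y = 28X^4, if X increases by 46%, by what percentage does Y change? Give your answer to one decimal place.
354.4%

For Y = 28X^4:
If X → X(1 + 0.46)
Then Y → Y · (1 + 0.46)^4
     ≈ Y · 4.5437

Percentage change = ((1 + 0.46)^4 − 1) × 100% ≈ 354.4%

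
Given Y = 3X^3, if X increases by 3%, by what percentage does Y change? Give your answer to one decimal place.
9.3%

For Y = 3X^3:
If X → X(1 + 0.03)
Then Y → Y · (1 + 0.03)^3
     ≈ Y · 1.0927

Percentage change = ((1 + 0.03)^3 − 1) × 100% ≈ 9.3%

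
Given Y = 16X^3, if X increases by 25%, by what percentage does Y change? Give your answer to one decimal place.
95.3%

For Y = 16X^3:
If X → X(1 + 0.25)
Then Y → Y · (1 + 0.25)^3
     ≈ Y · 1.9531

Percentage change = ((1 + 0.25)^3 − 1) × 100% ≈ 95.3%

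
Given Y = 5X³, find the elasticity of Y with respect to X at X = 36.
Elasticity = 3

Elasticity = (dY/dX) · (X/Y)

dY/dX = 15·X²
At X = 36: dY/dX = 19440, Y = 233280

Elasticity = 19440 · (36 / 233280) = 3

Interpretation: for a small percentage change in X, the percentage change in Y is approximately 3.00 times as large.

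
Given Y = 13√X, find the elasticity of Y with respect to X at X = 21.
Elasticity = 1/2

Elasticity = (dY/dX) · (X/Y)

dY/dX = 13/(2·√X)
At X = 21: dY/dX = 13·√21/42, Y = 13·√21

Elasticity = (13·√21/42) · (21 / (13·√21)) = 1/2

Interpretation: for a small percentage change in X, the percentage change in Y is approximately 0.50 times as large.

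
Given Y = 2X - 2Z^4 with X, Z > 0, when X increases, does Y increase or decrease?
Y increases

Taking the partial derivative:
∂Y/∂X = 2

∂Y/∂X = 2 > 0 (assuming positive values)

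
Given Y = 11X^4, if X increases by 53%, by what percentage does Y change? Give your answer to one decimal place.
448.0%

For Y = 11X^4:
If X → X(1 + 0.53)
Then Y → Y · (1 + 0.53)^4
     ≈ Y · 5.4798

Percentage change = ((1 + 0.53)^4 − 1) × 100% ≈ 448.0%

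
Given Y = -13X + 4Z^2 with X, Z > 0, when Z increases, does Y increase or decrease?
Y increases

Taking the partial derivative:
∂Y/∂Z = 8Z

∂Y/∂Z = 8Z > 0 (assuming positive values)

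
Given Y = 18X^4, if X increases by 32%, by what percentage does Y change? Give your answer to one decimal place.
203.6%

For Y = 18X^4:
If X → X(1 + 0.32)
Then Y → Y · (1 + 0.32)^4
     ≈ Y · 3.0360

Percentage change = ((1 + 0.32)^4 − 1) × 100% ≈ 203.6%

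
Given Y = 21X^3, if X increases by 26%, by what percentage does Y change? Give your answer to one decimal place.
100.0%

For Y = 21X^3:
If X → X(1 + 0.26)
Then Y → Y · (1 + 0.26)^3
     ≈ Y · 2.0004

Percentage change = ((1 + 0.26)^3 − 1) × 100% ≈ 100.0%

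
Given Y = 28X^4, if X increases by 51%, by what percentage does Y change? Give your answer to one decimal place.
419.9%

For Y = 28X^4:
If X → X(1 + 0.51)
Then Y → Y · (1 + 0.51)^4
     ≈ Y · 5.1989

Percentage change = ((1 + 0.51)^4 − 1) × 100% ≈ 419.9%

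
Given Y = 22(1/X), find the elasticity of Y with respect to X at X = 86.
Elasticity = -1

Elasticity = (dY/dX) · (X/Y)

dY/dX = -22/X²
At X = 86: dY/dX = -11/3698, Y = 11/43

Elasticity = (-11/3698) · (86 / (11/43)) = -1

Interpretation: for a small percentage change in X, the percentage change in Y is approximately -1.00 times as large.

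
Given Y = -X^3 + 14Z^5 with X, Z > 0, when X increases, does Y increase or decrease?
Y decreases

Taking the partial derivative:
∂Y/∂X = -3X^2

∂Y/∂X = -3X^2 < 0 (assuming positive values)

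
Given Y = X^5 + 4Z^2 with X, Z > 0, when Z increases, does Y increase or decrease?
Y increases

Taking the partial derivative:
∂Y/∂Z = 8Z

∂Y/∂Z = 8Z > 0 (assuming positive values)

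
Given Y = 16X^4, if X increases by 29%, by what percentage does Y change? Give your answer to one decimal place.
176.9%

For Y = 16X^4:
If X → X(1 + 0.29)
Then Y → Y · (1 + 0.29)^4
     ≈ Y · 2.7692

Percentage change = ((1 + 0.29)^4 − 1) × 100% ≈ 176.9%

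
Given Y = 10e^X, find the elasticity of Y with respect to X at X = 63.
Elasticity = 63

Elasticity = (dY/dX) · (X/Y)

dY/dX = 10·e^X
At X = 63: dY/dX = 10·e^63, Y = 10·e^63

Elasticity = (10·e^63) · (63 / (10·e^63)) = 63

Interpretation: for a small percentage change in X, the percentage change in Y is approximately 63.00 times as large.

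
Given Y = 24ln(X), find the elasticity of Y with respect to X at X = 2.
Elasticity = 1/ln(2) ≈ 1.4427

Elasticity = (dY/dX) · (X/Y)

dY/dX = 24/X
At X = 2: dY/dX = 12, Y = 24·ln(2)

Elasticity = 12 · (2 / (24·ln(2))) = 1/ln(2) ≈ 1.4427

Interpretation: for a small percentage change in X, the percentage change in Y is approximately 1.44 times as large.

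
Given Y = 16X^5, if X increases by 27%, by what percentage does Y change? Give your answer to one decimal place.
230.4%

For Y = 16X^5:
If X → X(1 + 0.27)
Then Y → Y · (1 + 0.27)^5
     ≈ Y · 3.3038

Percentage change = ((1 + 0.27)^5 − 1) × 100% ≈ 230.4%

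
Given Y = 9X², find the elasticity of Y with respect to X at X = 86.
Elasticity = 2

Elasticity = (dY/dX) · (X/Y)

dY/dX = 18·X
At X = 86: dY/dX = 1548, Y = 66564

Elasticity = 1548 · (86 / 66564) = 2

Interpretation: for a small percentage change in X, the percentage change in Y is approximately 2.00 times as large.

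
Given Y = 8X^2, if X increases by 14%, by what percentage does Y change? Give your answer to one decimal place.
30.0%

For Y = 8X^2:
If X → X(1 + 0.14)
Then Y → Y · (1 + 0.14)^2
     = Y · 1.2996

Percentage change = ((1 + 0.14)^2 − 1) × 100% ≈ 30.0%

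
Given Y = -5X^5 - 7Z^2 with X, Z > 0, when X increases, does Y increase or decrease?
Y decreases

Taking the partial derivative:
∂Y/∂X = -25X^4

∂Y/∂X = -25X^4 < 0 (assuming positive values)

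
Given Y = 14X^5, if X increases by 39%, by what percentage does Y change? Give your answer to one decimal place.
418.9%

For Y = 14X^5:
If X → X(1 + 0.39)
Then Y → Y · (1 + 0.39)^5
     ≈ Y · 5.1889

Percentage change = ((1 + 0.39)^5 − 1) × 100% ≈ 418.9%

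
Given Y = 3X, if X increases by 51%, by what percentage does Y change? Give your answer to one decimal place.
51.0%

For Y = 3X:
If X → X(1 + 0.51)
Then Y → Y · (1 + 0.51)^1
     = Y · 1.5100

Percentage change = ((1 + 0.51)^1 − 1) × 100% = 51.0%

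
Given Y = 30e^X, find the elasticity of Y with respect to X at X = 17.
Elasticity = 17

Elasticity = (dY/dX) · (X/Y)

dY/dX = 30·e^X
At X = 17: dY/dX = 30·e^17, Y = 30·e^17

Elasticity = (30·e^17) · (17 / (30·e^17)) = 17

Interpretation: for a small percentage change in X, the percentage change in Y is approximately 17.00 times as large.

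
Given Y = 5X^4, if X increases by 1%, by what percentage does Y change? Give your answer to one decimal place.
4.1%

For Y = 5X^4:
If X → X(1 + 0.01)
Then Y → Y · (1 + 0.01)^4
     ≈ Y · 1.0406

Percentage change = ((1 + 0.01)^4 − 1) × 100% ≈ 4.1%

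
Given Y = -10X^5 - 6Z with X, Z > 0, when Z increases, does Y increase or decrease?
Y decreases

Taking the partial derivative:
∂Y/∂Z = -6

∂Y/∂Z = -6 < 0 (assuming positive values)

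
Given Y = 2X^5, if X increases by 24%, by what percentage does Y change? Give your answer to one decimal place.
193.2%

For Y = 2X^5:
If X → X(1 + 0.24)
Then Y → Y · (1 + 0.24)^5
     ≈ Y · 2.9316

Percentage change = ((1 + 0.24)^5 − 1) × 100% ≈ 193.2%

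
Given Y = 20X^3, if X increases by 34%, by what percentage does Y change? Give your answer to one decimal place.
140.6%

For Y = 20X^3:
If X → X(1 + 0.34)
Then Y → Y · (1 + 0.34)^3
     ≈ Y · 2.4061

Percentage change = ((1 + 0.34)^3 − 1) × 100% ≈ 140.6%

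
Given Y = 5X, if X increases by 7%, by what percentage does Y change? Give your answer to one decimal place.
7.0%

For Y = 5X:
If X → X(1 + 0.07)
Then Y → Y · (1 + 0.07)^1
     = Y · 1.0700

Percentage change = ((1 + 0.07)^1 − 1) × 100% = 7.0%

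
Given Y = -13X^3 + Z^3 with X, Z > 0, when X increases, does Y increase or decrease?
Y decreases

Taking the partial derivative:
∂Y/∂X = -39X^2

∂Y/∂X = -39X^2 < 0 (assuming positive values)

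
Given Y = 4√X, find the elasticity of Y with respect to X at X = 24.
Elasticity = 1/2

Elasticity = (dY/dX) · (X/Y)

dY/dX = 2/√X
At X = 24: dY/dX = √6/6, Y = 8·√6

Elasticity = (√6/6) · (24 / (8·√6)) = 1/2

Interpretation: for a small percentage change in X, the percentage change in Y is approximately 0.50 times as large.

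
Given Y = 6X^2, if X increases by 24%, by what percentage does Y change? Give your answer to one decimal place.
53.8%

For Y = 6X^2:
If X → X(1 + 0.24)
Then Y → Y · (1 + 0.24)^2
     = Y · 1.5376

Percentage change = ((1 + 0.24)^2 − 1) × 100% ≈ 53.8%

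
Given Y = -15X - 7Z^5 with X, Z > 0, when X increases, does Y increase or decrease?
Y decreases

Taking the partial derivative:
∂Y/∂X = -15

∂Y/∂X = -15 < 0 (assuming positive values)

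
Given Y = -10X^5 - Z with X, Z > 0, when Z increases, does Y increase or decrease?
Y decreases

Taking the partial derivative:
∂Y/∂Z = -1

∂Y/∂Z = -1 < 0 (assuming positive values)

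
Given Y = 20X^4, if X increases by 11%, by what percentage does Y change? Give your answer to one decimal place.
51.8%

For Y = 20X^4:
If X → X(1 + 0.11)
Then Y → Y · (1 + 0.11)^4
     ≈ Y · 1.5181

Percentage change = ((1 + 0.11)^4 − 1) × 100% ≈ 51.8%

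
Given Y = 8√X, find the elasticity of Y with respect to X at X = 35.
Elasticity = 1/2

Elasticity = (dY/dX) · (X/Y)

dY/dX = 4/√X
At X = 35: dY/dX = 4·√35/35, Y = 8·√35

Elasticity = (4·√35/35) · (35 / (8·√35)) = 1/2

Interpretation: for a small percentage change in X, the percentage change in Y is approximately 0.50 times as large.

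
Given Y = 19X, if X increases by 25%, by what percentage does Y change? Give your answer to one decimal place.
25.0%

For Y = 19X:
If X → X(1 + 0.25)
Then Y → Y · (1 + 0.25)^1
     = Y · 1.2500

Percentage change = ((1 + 0.25)^1 − 1) × 100% = 25.0%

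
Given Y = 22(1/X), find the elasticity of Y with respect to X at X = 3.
Elasticity = -1

Elasticity = (dY/dX) · (X/Y)

dY/dX = -22/X²
At X = 3: dY/dX = -22/9, Y = 22/3

Elasticity = (-22/9) · (3 / (22/3)) = -1

Interpretation: for a small percentage change in X, the percentage change in Y is approximately -1.00 times as large.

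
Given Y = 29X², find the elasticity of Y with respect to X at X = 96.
Elasticity = 2

Elasticity = (dY/dX) · (X/Y)

dY/dX = 58·X
At X = 96: dY/dX = 5568, Y = 267264

Elasticity = 5568 · (96 / 267264) = 2

Interpretation: for a small percentage change in X, the percentage change in Y is approximately 2.00 times as large.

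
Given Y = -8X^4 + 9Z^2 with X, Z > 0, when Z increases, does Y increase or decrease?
Y increases

Taking the partial derivative:
∂Y/∂Z = 18Z

∂Y/∂Z = 18Z > 0 (assuming positive values)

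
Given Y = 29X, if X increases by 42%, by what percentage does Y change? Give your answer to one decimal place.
42.0%

For Y = 29X:
If X → X(1 + 0.42)
Then Y → Y · (1 + 0.42)^1
     = Y · 1.4200

Percentage change = ((1 + 0.42)^1 − 1) × 100% = 42.0%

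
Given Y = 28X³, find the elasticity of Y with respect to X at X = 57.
Elasticity = 3

Elasticity = (dY/dX) · (X/Y)

dY/dX = 84·X²
At X = 57: dY/dX = 272916, Y = 5185404

Elasticity = 272916 · (57 / 5185404) = 3

Interpretation: for a small percentage change in X, the percentage change in Y is approximately 3.00 times as large.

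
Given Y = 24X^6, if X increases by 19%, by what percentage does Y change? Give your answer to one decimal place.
184.0%

For Y = 24X^6:
If X → X(1 + 0.19)
Then Y → Y · (1 + 0.19)^6
     ≈ Y · 2.8398

Percentage change = ((1 + 0.19)^6 − 1) × 100% ≈ 184.0%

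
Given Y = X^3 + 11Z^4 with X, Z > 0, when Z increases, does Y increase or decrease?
Y increases

Taking the partial derivative:
∂Y/∂Z = 44Z^3

∂Y/∂Z = 44Z^3 > 0 (assuming positive values)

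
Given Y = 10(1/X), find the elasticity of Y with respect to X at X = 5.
Elasticity = -1

Elasticity = (dY/dX) · (X/Y)

dY/dX = -10/X²
At X = 5: dY/dX = -2/5, Y = 2

Elasticity = (-2/5) · (5 / 2) = -1

Interpretation: for a small percentage change in X, the percentage change in Y is approximately -1.00 times as large.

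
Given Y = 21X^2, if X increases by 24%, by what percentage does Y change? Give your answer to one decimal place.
53.8%

For Y = 21X^2:
If X → X(1 + 0.24)
Then Y → Y · (1 + 0.24)^2
     = Y · 1.5376

Percentage change = ((1 + 0.24)^2 − 1) × 100% ≈ 53.8%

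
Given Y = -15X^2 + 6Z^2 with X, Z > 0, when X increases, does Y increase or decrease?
Y decreases

Taking the partial derivative:
∂Y/∂X = -30X

∂Y/∂X = -30X < 0 (assuming positive values)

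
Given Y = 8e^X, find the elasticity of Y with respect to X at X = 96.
Elasticity = 96

Elasticity = (dY/dX) · (X/Y)

dY/dX = 8·e^X
At X = 96: dY/dX = 8·e^96, Y = 8·e^96

Elasticity = (8·e^96) · (96 / (8·e^96)) = 96

Interpretation: for a small percentage change in X, the percentage change in Y is approximately 96.00 times as large.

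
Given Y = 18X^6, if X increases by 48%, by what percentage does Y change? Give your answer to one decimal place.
950.9%

For Y = 18X^6:
If X → X(1 + 0.48)
Then Y → Y · (1 + 0.48)^6
     ≈ Y · 10.5092

Percentage change = ((1 + 0.48)^6 − 1) × 100% ≈ 950.9%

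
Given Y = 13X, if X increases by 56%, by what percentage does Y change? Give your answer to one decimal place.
56.0%

For Y = 13X:
If X → X(1 + 0.56)
Then Y → Y · (1 + 0.56)^1
     = Y · 1.5600

Percentage change = ((1 + 0.56)^1 − 1) × 100% = 56.0%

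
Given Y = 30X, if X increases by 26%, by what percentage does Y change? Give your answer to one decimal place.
26.0%

For Y = 30X:
If X → X(1 + 0.26)
Then Y → Y · (1 + 0.26)^1
     = Y · 1.2600

Percentage change = ((1 + 0.26)^1 − 1) × 100% = 26.0%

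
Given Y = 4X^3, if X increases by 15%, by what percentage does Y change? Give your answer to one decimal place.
52.1%

For Y = 4X^3:
If X → X(1 + 0.15)
Then Y → Y · (1 + 0.15)^3
     ≈ Y · 1.5209

Percentage change = ((1 + 0.15)^3 − 1) × 100% ≈ 52.1%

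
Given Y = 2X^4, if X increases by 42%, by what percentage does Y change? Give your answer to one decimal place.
306.6%

For Y = 2X^4:
If X → X(1 + 0.42)
Then Y → Y · (1 + 0.42)^4
     ≈ Y · 4.0659

Percentage change = ((1 + 0.42)^4 − 1) × 100% ≈ 306.6%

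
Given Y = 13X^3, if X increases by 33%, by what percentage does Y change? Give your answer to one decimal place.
135.3%

For Y = 13X^3:
If X → X(1 + 0.33)
Then Y → Y · (1 + 0.33)^3
     ≈ Y · 2.3526

Percentage change = ((1 + 0.33)^3 − 1) × 100% ≈ 135.3%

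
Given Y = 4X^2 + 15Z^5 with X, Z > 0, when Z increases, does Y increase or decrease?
Y increases

Taking the partial derivative:
∂Y/∂Z = 75Z^4

∂Y/∂Z = 75Z^4 > 0 (assuming positive values)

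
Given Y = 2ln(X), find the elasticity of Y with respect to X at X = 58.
Elasticity = 1/ln(58) ≈ 0.2463

Elasticity = (dY/dX) · (X/Y)

dY/dX = 2/X
At X = 58: dY/dX = 1/29, Y = 2·ln(58)

Elasticity = (1/29) · (58 / (2·ln(58))) = 1/ln(58) ≈ 0.2463

Interpretation: for a small percentage change in X, the percentage change in Y is approximately 0.25 times as large.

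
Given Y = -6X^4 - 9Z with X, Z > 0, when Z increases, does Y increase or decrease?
Y decreases

Taking the partial derivative:
∂Y/∂Z = -9

∂Y/∂Z = -9 < 0 (assuming positive values)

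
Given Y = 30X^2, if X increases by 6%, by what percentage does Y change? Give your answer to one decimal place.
12.4%

For Y = 30X^2:
If X → X(1 + 0.06)
Then Y → Y · (1 + 0.06)^2
     = Y · 1.1236

Percentage change = ((1 + 0.06)^2 − 1) × 100% ≈ 12.4%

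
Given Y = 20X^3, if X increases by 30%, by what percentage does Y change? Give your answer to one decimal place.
119.7%

For Y = 20X^3:
If X → X(1 + 0.3)
Then Y → Y · (1 + 0.3)^3
     = Y · 2.1970

Percentage change = ((1 + 0.3)^3 − 1) × 100% = 119.7%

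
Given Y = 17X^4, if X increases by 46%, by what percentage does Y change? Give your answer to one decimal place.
354.4%

For Y = 17X^4:
If X → X(1 + 0.46)
Then Y → Y · (1 + 0.46)^4
     ≈ Y · 4.5437

Percentage change = ((1 + 0.46)^4 − 1) × 100% ≈ 354.4%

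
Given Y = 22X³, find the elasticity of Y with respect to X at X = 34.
Elasticity = 3

Elasticity = (dY/dX) · (X/Y)

dY/dX = 66·X²
At X = 34: dY/dX = 76296, Y = 864688

Elasticity = 76296 · (34 / 864688) = 3

Interpretation: for a small percentage change in X, the percentage change in Y is approximately 3.00 times as large.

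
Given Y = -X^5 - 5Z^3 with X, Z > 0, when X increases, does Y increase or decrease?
Y decreases

Taking the partial derivative:
∂Y/∂X = -5X^4

∂Y/∂X = -5X^4 < 0 (assuming positive values)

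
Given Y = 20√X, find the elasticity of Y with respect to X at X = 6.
Elasticity = 1/2

Elasticity = (dY/dX) · (X/Y)

dY/dX = 10/√X
At X = 6: dY/dX = 5·√6/3, Y = 20·√6

Elasticity = (5·√6/3) · (6 / (20·√6)) = 1/2

Interpretation: for a small percentage change in X, the percentage change in Y is approximately 0.50 times as large.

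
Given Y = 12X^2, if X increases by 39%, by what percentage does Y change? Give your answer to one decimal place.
93.2%

For Y = 12X^2:
If X → X(1 + 0.39)
Then Y → Y · (1 + 0.39)^2
     = Y · 1.9321

Percentage change = ((1 + 0.39)^2 − 1) × 100% ≈ 93.2%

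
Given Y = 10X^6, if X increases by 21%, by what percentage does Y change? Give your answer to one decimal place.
213.8%

For Y = 10X^6:
If X → X(1 + 0.21)
Then Y → Y · (1 + 0.21)^6
     ≈ Y · 3.1384

Percentage change = ((1 + 0.21)^6 − 1) × 100% ≈ 213.8%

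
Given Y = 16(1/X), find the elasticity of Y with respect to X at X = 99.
Elasticity = -1

Elasticity = (dY/dX) · (X/Y)

dY/dX = -16/X²
At X = 99: dY/dX = -16/9801, Y = 16/99

Elasticity = (-16/9801) · (99 / (16/99)) = -1

Interpretation: for a small percentage change in X, the percentage change in Y is approximately -1.00 times as large.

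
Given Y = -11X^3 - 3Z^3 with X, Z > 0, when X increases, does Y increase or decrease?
Y decreases

Taking the partial derivative:
∂Y/∂X = -33X^2

∂Y/∂X = -33X^2 < 0 (assuming positive values)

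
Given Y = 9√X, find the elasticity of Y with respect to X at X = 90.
Elasticity = 1/2

Elasticity = (dY/dX) · (X/Y)

dY/dX = 9/(2·√X)
At X = 90: dY/dX = 3·√10/20, Y = 27·√10

Elasticity = (3·√10/20) · (90 / (27·√10)) = 1/2

Interpretation: for a small percentage change in X, the percentage change in Y is approximately 0.50 times as large.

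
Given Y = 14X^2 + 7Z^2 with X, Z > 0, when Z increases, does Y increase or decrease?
Y increases

Taking the partial derivative:
∂Y/∂Z = 14Z

∂Y/∂Z = 14Z > 0 (assuming positive values)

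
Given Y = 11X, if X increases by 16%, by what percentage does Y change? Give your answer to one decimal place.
16.0%

For Y = 11X:
If X → X(1 + 0.16)
Then Y → Y · (1 + 0.16)^1
     = Y · 1.1600

Percentage change = ((1 + 0.16)^1 − 1) × 100% = 16.0%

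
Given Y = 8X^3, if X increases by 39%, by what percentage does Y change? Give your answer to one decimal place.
168.6%

For Y = 8X^3:
If X → X(1 + 0.39)
Then Y → Y · (1 + 0.39)^3
     ≈ Y · 2.6856

Percentage change = ((1 + 0.39)^3 − 1) × 100% ≈ 168.6%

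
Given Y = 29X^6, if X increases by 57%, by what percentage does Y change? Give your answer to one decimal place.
1397.6%

For Y = 29X^6:
If X → X(1 + 0.57)
Then Y → Y · (1 + 0.57)^6
     ≈ Y · 14.9761

Percentage change = ((1 + 0.57)^6 − 1) × 100% ≈ 1397.6%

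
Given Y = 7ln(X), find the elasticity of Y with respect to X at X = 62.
Elasticity = 1/ln(62) ≈ 0.2423

Elasticity = (dY/dX) · (X/Y)

dY/dX = 7/X
At X = 62: dY/dX = 7/62, Y = 7·ln(62)

Elasticity = (7/62) · (62 / (7·ln(62))) = 1/ln(62) ≈ 0.2423

Interpretation: for a small percentage change in X, the percentage change in Y is approximately 0.24 times as large.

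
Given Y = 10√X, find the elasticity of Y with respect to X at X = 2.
Elasticity = 1/2

Elasticity = (dY/dX) · (X/Y)

dY/dX = 5/√X
At X = 2: dY/dX = 5·√2/2, Y = 10·√2

Elasticity = (5·√2/2) · (2 / (10·√2)) = 1/2

Interpretation: for a small percentage change in X, the percentage change in Y is approximately 0.50 times as large.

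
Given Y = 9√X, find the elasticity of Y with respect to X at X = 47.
Elasticity = 1/2

Elasticity = (dY/dX) · (X/Y)

dY/dX = 9/(2·√X)
At X = 47: dY/dX = 9·√47/94, Y = 9·√47

Elasticity = (9·√47/94) · (47 / (9·√47)) = 1/2

Interpretation: for a small percentage change in X, the percentage change in Y is approximately 0.50 times as large.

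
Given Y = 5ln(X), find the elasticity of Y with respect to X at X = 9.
Elasticity = 1/ln(9) ≈ 0.4551

Elasticity = (dY/dX) · (X/Y)

dY/dX = 5/X
At X = 9: dY/dX = 5/9, Y = 5·ln(9)

Elasticity = (5/9) · (9 / (5·ln(9))) = 1/ln(9) ≈ 0.4551

Interpretation: for a small percentage change in X, the percentage change in Y is approximately 0.46 times as large.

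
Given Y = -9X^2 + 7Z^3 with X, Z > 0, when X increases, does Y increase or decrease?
Y decreases

Taking the partial derivative:
∂Y/∂X = -18X

∂Y/∂X = -18X < 0 (assuming positive values)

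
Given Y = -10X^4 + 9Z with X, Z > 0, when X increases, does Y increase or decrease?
Y decreases

Taking the partial derivative:
∂Y/∂X = -40X^3

∂Y/∂X = -40X^3 < 0 (assuming positive values)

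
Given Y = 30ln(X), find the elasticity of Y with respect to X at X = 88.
Elasticity = 1/ln(88) ≈ 0.2233

Elasticity = (dY/dX) · (X/Y)

dY/dX = 30/X
At X = 88: dY/dX = 15/44, Y = 30·ln(88)

Elasticity = (15/44) · (88 / (30·ln(88))) = 1/ln(88) ≈ 0.2233

Interpretation: for a small percentage change in X, the percentage change in Y is approximately 0.22 times as large.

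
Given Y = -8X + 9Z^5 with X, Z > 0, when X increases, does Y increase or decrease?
Y decreases

Taking the partial derivative:
∂Y/∂X = -8

∂Y/∂X = -8 < 0 (assuming positive values)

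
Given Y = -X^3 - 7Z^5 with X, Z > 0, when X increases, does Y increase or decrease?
Y decreases

Taking the partial derivative:
∂Y/∂X = -3X^2

∂Y/∂X = -3X^2 < 0 (assuming positive values)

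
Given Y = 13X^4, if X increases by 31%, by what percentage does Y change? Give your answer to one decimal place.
194.5%

For Y = 13X^4:
If X → X(1 + 0.31)
Then Y → Y · (1 + 0.31)^4
     ≈ Y · 2.9450

Percentage change = ((1 + 0.31)^4 − 1) × 100% ≈ 194.5%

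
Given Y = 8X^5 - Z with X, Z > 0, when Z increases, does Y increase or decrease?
Y decreases

Taking the partial derivative:
∂Y/∂Z = -1

∂Y/∂Z = -1 < 0 (assuming positive values)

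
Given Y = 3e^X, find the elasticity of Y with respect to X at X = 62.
Elasticity = 62

Elasticity = (dY/dX) · (X/Y)

dY/dX = 3·e^X
At X = 62: dY/dX = 3·e^62, Y = 3·e^62

Elasticity = (3·e^62) · (62 / (3·e^62)) = 62

Interpretation: for a small percentage change in X, the percentage change in Y is approximately 62.00 times as large.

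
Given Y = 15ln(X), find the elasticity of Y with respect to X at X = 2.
Elasticity = 1/ln(2) ≈ 1.4427

Elasticity = (dY/dX) · (X/Y)

dY/dX = 15/X
At X = 2: dY/dX = 15/2, Y = 15·ln(2)

Elasticity = (15/2) · (2 / (15·ln(2))) = 1/ln(2) ≈ 1.4427

Interpretation: for a small percentage change in X, the percentage change in Y is approximately 1.44 times as large.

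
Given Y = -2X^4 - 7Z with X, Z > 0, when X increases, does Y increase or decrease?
Y decreases

Taking the partial derivative:
∂Y/∂X = -8X^3

∂Y/∂X = -8X^3 < 0 (assuming positive values)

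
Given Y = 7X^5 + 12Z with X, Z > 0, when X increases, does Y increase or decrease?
Y increases

Taking the partial derivative:
∂Y/∂X = 35X^4

∂Y/∂X = 35X^4 > 0 (assuming positive values)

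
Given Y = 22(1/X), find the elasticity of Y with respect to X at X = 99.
Elasticity = -1

Elasticity = (dY/dX) · (X/Y)

dY/dX = -22/X²
At X = 99: dY/dX = -2/891, Y = 2/9

Elasticity = (-2/891) · (99 / (2/9)) = -1

Interpretation: for a small percentage change in X, the percentage change in Y is approximately -1.00 times as large.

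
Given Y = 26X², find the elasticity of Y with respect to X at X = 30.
Elasticity = 2

Elasticity = (dY/dX) · (X/Y)

dY/dX = 52·X
At X = 30: dY/dX = 1560, Y = 23400

Elasticity = 1560 · (30 / 23400) = 2

Interpretation: for a small percentage change in X, the percentage change in Y is approximately 2.00 times as large.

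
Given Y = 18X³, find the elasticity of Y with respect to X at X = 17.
Elasticity = 3

Elasticity = (dY/dX) · (X/Y)

dY/dX = 54·X²
At X = 17: dY/dX = 15606, Y = 88434

Elasticity = 15606 · (17 / 88434) = 3

Interpretation: for a small percentage change in X, the percentage change in Y is approximately 3.00 times as large.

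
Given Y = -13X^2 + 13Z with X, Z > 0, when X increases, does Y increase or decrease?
Y decreases

Taking the partial derivative:
∂Y/∂X = -26X

∂Y/∂X = -26X < 0 (assuming positive values)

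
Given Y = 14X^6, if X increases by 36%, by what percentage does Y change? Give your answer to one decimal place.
532.8%

For Y = 14X^6:
If X → X(1 + 0.36)
Then Y → Y · (1 + 0.36)^6
     ≈ Y · 6.3275

Percentage change = ((1 + 0.36)^6 − 1) × 100% ≈ 532.8%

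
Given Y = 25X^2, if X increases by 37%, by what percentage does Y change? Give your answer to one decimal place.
87.7%

For Y = 25X^2:
If X → X(1 + 0.37)
Then Y → Y · (1 + 0.37)^2
     = Y · 1.8769

Percentage change = ((1 + 0.37)^2 − 1) × 100% ≈ 87.7%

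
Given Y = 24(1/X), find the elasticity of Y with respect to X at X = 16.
Elasticity = -1

Elasticity = (dY/dX) · (X/Y)

dY/dX = -24/X²
At X = 16: dY/dX = -3/32, Y = 3/2

Elasticity = (-3/32) · (16 / (3/2)) = -1

Interpretation: for a small percentage change in X, the percentage change in Y is approximately -1.00 times as large.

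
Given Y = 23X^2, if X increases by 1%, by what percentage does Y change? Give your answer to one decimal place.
2.0%

For Y = 23X^2:
If X → X(1 + 0.01)
Then Y → Y · (1 + 0.01)^2
     = Y · 1.0201

Percentage change = ((1 + 0.01)^2 − 1) × 100% ≈ 2.0%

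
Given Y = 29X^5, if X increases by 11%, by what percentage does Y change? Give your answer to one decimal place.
68.5%

For Y = 29X^5:
If X → X(1 + 0.11)
Then Y → Y · (1 + 0.11)^5
     ≈ Y · 1.6851

Percentage change = ((1 + 0.11)^5 − 1) × 100% ≈ 68.5%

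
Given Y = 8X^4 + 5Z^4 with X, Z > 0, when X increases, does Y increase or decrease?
Y increases

Taking the partial derivative:
∂Y/∂X = 32X^3

∂Y/∂X = 32X^3 > 0 (assuming positive values)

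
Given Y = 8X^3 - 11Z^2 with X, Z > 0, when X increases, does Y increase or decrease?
Y increases

Taking the partial derivative:
∂Y/∂X = 24X^2

∂Y/∂X = 24X^2 > 0 (assuming positive values)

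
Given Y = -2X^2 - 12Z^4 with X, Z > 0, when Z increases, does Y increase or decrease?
Y decreases

Taking the partial derivative:
∂Y/∂Z = -48Z^3

∂Y/∂Z = -48Z^3 < 0 (assuming positive values)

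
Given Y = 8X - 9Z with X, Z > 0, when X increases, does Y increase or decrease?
Y increases

Taking the partial derivative:
∂Y/∂X = 8

∂Y/∂X = 8 > 0 (assuming positive values)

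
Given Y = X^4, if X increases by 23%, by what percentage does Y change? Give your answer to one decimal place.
128.9%

For Y = X^4:
If X → X(1 + 0.23)
Then Y → Y · (1 + 0.23)^4
     ≈ Y · 2.2889

Percentage change = ((1 + 0.23)^4 − 1) × 100% ≈ 128.9%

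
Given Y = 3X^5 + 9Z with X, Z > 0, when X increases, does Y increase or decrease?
Y increases

Taking the partial derivative:
∂Y/∂X = 15X^4

∂Y/∂X = 15X^4 > 0 (assuming positive values)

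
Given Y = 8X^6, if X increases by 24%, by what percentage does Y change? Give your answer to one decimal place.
263.5%

For Y = 8X^6:
If X → X(1 + 0.24)
Then Y → Y · (1 + 0.24)^6
     ≈ Y · 3.6352

Percentage change = ((1 + 0.24)^6 − 1) × 100% ≈ 263.5%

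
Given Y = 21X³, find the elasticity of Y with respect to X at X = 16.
Elasticity = 3

Elasticity = (dY/dX) · (X/Y)

dY/dX = 63·X²
At X = 16: dY/dX = 16128, Y = 86016

Elasticity = 16128 · (16 / 86016) = 3

Interpretation: for a small percentage change in X, the percentage change in Y is approximately 3.00 times as large.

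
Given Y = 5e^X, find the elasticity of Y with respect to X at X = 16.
Elasticity = 16

Elasticity = (dY/dX) · (X/Y)

dY/dX = 5·e^X
At X = 16: dY/dX = 5·e^16, Y = 5·e^16

Elasticity = (5·e^16) · (16 / (5·e^16)) = 16

Interpretation: for a small percentage change in X, the percentage change in Y is approximately 16.00 times as large.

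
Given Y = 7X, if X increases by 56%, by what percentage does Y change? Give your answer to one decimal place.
56.0%

For Y = 7X:
If X → X(1 + 0.56)
Then Y → Y · (1 + 0.56)^1
     = Y · 1.5600

Percentage change = ((1 + 0.56)^1 − 1) × 100% = 56.0%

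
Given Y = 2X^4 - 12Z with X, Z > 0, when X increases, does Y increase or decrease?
Y increases

Taking the partial derivative:
∂Y/∂X = 8X^3

∂Y/∂X = 8X^3 > 0 (assuming positive values)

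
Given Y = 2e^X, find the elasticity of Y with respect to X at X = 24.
Elasticity = 24

Elasticity = (dY/dX) · (X/Y)

dY/dX = 2·e^X
At X = 24: dY/dX = 2·e^24, Y = 2·e^24

Elasticity = (2·e^24) · (24 / (2·e^24)) = 24

Interpretation: for a small percentage change in X, the percentage change in Y is approximately 24.00 times as large.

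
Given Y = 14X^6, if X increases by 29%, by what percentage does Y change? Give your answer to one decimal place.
360.8%

For Y = 14X^6:
If X → X(1 + 0.29)
Then Y → Y · (1 + 0.29)^6
     ≈ Y · 4.6083

Percentage change = ((1 + 0.29)^6 − 1) × 100% ≈ 360.8%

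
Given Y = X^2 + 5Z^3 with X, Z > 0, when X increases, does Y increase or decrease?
Y increases

Taking the partial derivative:
∂Y/∂X = 2X

∂Y/∂X = 2X > 0 (assuming positive values)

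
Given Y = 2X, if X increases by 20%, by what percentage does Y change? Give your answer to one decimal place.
20.0%

For Y = 2X:
If X → X(1 + 0.2)
Then Y → Y · (1 + 0.2)^1
     = Y · 1.2000

Percentage change = ((1 + 0.2)^1 − 1) × 100% = 20.0%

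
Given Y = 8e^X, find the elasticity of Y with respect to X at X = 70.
Elasticity = 70

Elasticity = (dY/dX) · (X/Y)

dY/dX = 8·e^X
At X = 70: dY/dX = 8·e^70, Y = 8·e^70

Elasticity = (8·e^70) · (70 / (8·e^70)) = 70

Interpretation: for a small percentage change in X, the percentage change in Y is approximately 70.00 times as large.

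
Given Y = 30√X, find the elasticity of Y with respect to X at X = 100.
Elasticity = 1/2

Elasticity = (dY/dX) · (X/Y)

dY/dX = 15/√X
At X = 100: dY/dX = 3/2, Y = 300

Elasticity = (3/2) · (100 / 300) = 1/2

Interpretation: for a small percentage change in X, the percentage change in Y is approximately 0.50 times as large.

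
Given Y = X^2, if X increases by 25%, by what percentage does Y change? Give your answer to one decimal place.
56.3%

For Y = X^2:
If X → X(1 + 0.25)
Then Y → Y · (1 + 0.25)^2
     = Y · 1.5625

Percentage change = ((1 + 0.25)^2 − 1) × 100% ≈ 56.3%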